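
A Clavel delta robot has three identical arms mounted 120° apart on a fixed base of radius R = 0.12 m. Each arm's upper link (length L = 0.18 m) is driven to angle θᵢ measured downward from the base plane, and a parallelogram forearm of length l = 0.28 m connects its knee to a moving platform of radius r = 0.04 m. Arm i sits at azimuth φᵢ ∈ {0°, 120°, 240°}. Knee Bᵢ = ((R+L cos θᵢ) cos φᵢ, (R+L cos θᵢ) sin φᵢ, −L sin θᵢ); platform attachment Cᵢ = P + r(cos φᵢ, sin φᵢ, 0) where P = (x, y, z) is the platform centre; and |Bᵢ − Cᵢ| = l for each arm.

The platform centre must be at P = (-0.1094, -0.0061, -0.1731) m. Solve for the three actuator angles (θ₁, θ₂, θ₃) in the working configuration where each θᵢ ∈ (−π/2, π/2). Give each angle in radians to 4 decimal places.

φ1=0.0° → target in arm frame (-0.1094, -0.0061)
  A=0.1894, B=-0.1731, C=(l²−L²−A²−y'²−z²)/(2L)=-0.0552
  θ1 = atan2(B,A) + arccos(C/0.2566) = 1.0472
φ2=120.0° → target in arm frame (0.0494, 0.0978)
  A cos θ + B sin θ = C:  0.0306·cos θ + -0.1731·sin θ = 0.0154
  γ=atan2(-0.1731,0.0306)=-1.3959;  ψ=arccos(0.0875)=1.4832;  θ2=γ+ψ≈0.0873
arm 3 (φ=240.0°): x'=0.0600, y'=-0.0917
  A=0.0200, B=-0.1731, C=(l²−L²−A²−y'²−z²)/(2L)=0.0201
  γ=atan2(-0.1731,0.0200)=-1.4557;  ψ=arccos(0.1152)=1.4553;  θ3=γ+ψ≈-0.0004

θ₁ = 1.0472, θ₂ = 0.0873, θ₃ = -0.0004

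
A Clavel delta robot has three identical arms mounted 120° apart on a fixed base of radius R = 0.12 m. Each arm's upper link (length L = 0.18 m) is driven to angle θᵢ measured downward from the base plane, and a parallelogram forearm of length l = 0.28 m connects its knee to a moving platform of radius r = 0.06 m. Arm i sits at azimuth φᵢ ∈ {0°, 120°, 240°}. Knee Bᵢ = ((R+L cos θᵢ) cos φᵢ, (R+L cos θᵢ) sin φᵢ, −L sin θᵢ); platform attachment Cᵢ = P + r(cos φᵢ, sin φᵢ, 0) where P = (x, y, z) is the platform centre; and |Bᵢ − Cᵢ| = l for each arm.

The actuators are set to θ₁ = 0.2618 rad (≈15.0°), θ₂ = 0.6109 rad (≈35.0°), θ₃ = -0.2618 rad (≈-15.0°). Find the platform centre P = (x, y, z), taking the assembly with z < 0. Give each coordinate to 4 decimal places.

centre 1 = (0.2339·cos0.0°, 0.2339·sin0.0°, -0.0466) = (0.2339, 0.0000, -0.0466)
centre 2 = (0.2074·cos120.0°, 0.2074·sin120.0°, -0.1032) = (-0.1037, 0.1797, -0.1032)
φ3=240.0°: virtual centre (-0.1169, -0.2025, 0.0466), radius l
eliminate P² terms by subtracting sphere 1 from 2 and 3
plane₁₂: -0.6752x+0.3593y+-0.1133z = -0.0032
det = 0.5256;  x = 0.0024+0.0401z,  y = -0.0042+0.3907z
quadratic in z: (1.1542)z²+(0.0713)z+(-0.0227)=0, √Δ=0.3312 → z ∈ {-0.1744, 0.1126}; z = -0.1744 (taking z<0)
x = -0.0045, y = -0.0724

(-0.0045, -0.0724, -0.1744)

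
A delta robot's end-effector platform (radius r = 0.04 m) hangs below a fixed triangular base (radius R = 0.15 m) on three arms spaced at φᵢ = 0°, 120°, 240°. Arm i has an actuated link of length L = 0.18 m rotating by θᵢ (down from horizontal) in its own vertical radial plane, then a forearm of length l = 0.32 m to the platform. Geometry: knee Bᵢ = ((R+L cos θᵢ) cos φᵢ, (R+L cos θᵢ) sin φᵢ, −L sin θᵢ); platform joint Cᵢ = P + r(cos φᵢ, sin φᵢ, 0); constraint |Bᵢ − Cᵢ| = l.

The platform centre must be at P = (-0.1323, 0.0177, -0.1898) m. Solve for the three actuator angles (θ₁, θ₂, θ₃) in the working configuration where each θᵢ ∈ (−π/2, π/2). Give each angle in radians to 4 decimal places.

θ₁ = 1.1343, θ₂ = -0.1747, θ₃ = 0.0877

rotate P by −φ1: (-0.1323, 0.0177, -0.1898)
  e−x'=0.2423;  (l²−L²−(e−x')²−y'²−z²)/2L = -0.0696
  √(A²+B²)=0.3078;  θ1 = -0.6645+1.7988 ≈ 1.1343
φ2=120.0° → target in arm frame (0.0815, 0.1057)
  A=0.0285, B=-0.1898, C=(l²−L²−A²−y'²−z²)/(2L)=0.0611
  θ2 = atan2(B,A) + arccos(C/0.1919) = -0.1747
arm 3 (φ=240.0°): x'=0.0508, y'=-0.1234
  A=0.0592, B=-0.1898, C=(l²−L²−A²−y'²−z²)/(2L)=0.0423
  √(A²+B²)=0.1988;  θ3 = -1.2686+1.3562 ≈ 0.0877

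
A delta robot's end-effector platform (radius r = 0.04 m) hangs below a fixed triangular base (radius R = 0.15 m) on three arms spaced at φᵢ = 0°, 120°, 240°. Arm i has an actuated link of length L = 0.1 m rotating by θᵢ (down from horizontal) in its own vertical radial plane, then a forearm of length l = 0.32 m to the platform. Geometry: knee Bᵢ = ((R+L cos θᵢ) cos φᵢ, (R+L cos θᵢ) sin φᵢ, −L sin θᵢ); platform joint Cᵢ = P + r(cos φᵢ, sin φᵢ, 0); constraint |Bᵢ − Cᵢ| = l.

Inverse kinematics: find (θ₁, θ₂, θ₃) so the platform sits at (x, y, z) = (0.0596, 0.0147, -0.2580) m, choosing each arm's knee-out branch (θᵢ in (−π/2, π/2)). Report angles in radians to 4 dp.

arm 1 (φ=0.0°): x'=0.0596, y'=0.0147
  A cos θ + B sin θ = C:  0.0504·cos θ + -0.2580·sin θ = 0.1154
  √(A²+B²)=0.2629;  θ1 = -1.3779+1.1163 ≈ -0.2615
φ2=120.0° → target in arm frame (-0.0171, -0.0590)
  A=0.1271, B=-0.2580, C=(l²−L²−A²−y'²−z²)/(2L)=0.0311
  √(A²+B²)=0.2876;  θ2 = -1.1132+1.4626 ≈ 0.3494
φ3=240.0° → target in arm frame (-0.0425, 0.0443)
  A=0.1525, B=-0.2580, C=(l²−L²−A²−y'²−z²)/(2L)=0.0031
  γ=atan2(-0.2580,0.1525)=-1.0369;  ψ=arccos(0.0102)=1.5606;  θ3=γ+ψ≈0.5237

θ₁ = -0.2615, θ₂ = 0.3494, θ₃ = 0.5237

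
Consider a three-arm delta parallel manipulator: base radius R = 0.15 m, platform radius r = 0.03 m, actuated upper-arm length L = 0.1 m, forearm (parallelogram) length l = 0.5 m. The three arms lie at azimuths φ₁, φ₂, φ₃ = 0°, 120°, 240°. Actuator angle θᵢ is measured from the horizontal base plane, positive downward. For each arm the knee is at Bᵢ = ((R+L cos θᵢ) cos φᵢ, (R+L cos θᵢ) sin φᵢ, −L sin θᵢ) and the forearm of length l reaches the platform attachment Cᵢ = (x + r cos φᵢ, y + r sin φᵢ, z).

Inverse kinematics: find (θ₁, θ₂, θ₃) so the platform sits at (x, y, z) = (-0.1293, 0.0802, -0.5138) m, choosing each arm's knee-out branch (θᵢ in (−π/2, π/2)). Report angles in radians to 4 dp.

θ₁ = 1.3967, θ₂ = 0.2622, θ₃ = 0.8729

φ1=0.0° → target in arm frame (-0.1293, 0.0802)
  e−x'=0.2493;  (l²−L²−(e−x')²−y'²−z²)/2L = -0.4629
  γ=atan2(-0.5138,0.2493)=-1.1191;  ψ=arccos(-0.8105)=2.5158;  θ1=γ+ψ≈1.3967
arm 2 (φ=120.0°): x'=0.1341, y'=0.0719
  A=-0.0141, B=-0.5138, C=(l²−L²−A²−y'²−z²)/(2L)=-0.1468
  θ2 = atan2(B,A) + arccos(C/0.5140) = 0.2622
φ3=240.0° → target in arm frame (-0.0048, -0.1521)
  e−x'=0.1248;  (l²−L²−(e−x')²−y'²−z²)/2L = -0.3135
  θ3 = atan2(B,A) + arccos(C/0.5287) = 0.8729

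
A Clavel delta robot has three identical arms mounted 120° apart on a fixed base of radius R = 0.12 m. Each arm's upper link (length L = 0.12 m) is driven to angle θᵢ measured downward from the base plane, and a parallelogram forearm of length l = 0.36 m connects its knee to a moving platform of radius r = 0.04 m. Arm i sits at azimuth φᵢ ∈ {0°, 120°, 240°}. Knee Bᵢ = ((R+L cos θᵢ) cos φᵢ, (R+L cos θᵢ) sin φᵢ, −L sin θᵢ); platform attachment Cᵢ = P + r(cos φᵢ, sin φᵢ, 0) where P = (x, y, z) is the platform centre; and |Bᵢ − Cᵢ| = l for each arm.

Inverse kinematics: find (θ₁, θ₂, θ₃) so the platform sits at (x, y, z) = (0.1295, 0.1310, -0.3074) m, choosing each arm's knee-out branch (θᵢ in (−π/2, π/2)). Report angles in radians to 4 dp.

arm 1 (φ=0.0°): x'=0.1295, y'=0.1310
  e−x'=-0.0495;  (l²−L²−(e−x')²−y'²−z²)/2L = 0.0046
  θ1 = atan2(B,A) + arccos(C/0.3114) = -0.1743
arm 2 (φ=120.0°): x'=0.0487, y'=-0.1777
  A=0.0313, B=-0.3074, C=(l²−L²−A²−y'²−z²)/(2L)=-0.0493
  √(A²+B²)=0.3090;  θ2 = -1.4693+1.7311 ≈ 0.2617
φ3=240.0° → target in arm frame (-0.1782, 0.0467)
  e−x'=0.2582;  (l²−L²−(e−x')²−y'²−z²)/2L = -0.2006
  γ=atan2(-0.3074,0.2582)=-0.8722;  ψ=arccos(-0.4996)=2.0940;  θ3=γ+ψ≈1.2218

θ₁ = -0.1743, θ₂ = 0.2617, θ₃ = 1.2218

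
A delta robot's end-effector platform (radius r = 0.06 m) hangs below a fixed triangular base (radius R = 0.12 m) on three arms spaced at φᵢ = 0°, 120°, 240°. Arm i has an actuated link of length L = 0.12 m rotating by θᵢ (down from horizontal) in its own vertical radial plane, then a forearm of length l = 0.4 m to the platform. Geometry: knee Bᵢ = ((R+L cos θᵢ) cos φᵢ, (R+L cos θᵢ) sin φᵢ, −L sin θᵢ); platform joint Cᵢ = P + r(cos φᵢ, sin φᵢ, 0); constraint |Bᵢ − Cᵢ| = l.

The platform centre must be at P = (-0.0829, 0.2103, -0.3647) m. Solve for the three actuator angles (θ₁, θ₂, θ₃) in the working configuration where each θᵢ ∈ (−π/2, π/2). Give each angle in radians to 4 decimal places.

θ₁ = 0.9603, θ₂ = -0.2617, θ₃ = 1.1346

φ1=0.0° → target in arm frame (-0.0829, 0.2103)
  A cos θ + B sin θ = C:  0.1429·cos θ + -0.3647·sin θ = -0.2169
  √(A²+B²)=0.3917;  θ1 = -1.1974+2.1576 ≈ 0.9603
rotate P by −φ2: (0.2236, -0.0334, -0.3647)
  e−x'=-0.1636;  (l²−L²−(e−x')²−y'²−z²)/2L = -0.0636
  θ2 = atan2(B,A) + arccos(C/0.3997) = -0.2617
φ3=240.0° → target in arm frame (-0.1407, -0.1769)
  A cos θ + B sin θ = C:  0.2007·cos θ + -0.3647·sin θ = -0.2458
  θ3 = atan2(B,A) + arccos(C/0.4163) = 1.1346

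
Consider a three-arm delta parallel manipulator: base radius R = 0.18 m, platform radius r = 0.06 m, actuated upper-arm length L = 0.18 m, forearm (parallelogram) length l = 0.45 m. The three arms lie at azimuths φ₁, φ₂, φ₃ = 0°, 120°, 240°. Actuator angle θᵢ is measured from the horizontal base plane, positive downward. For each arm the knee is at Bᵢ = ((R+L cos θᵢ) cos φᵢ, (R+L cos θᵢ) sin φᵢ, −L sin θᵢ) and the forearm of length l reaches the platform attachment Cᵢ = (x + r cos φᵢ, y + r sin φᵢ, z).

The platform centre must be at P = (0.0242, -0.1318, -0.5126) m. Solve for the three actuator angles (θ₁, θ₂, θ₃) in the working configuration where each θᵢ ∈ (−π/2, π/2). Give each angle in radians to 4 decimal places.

φ1=0.0° → target in arm frame (0.0242, -0.1318)
  A=0.0958, B=-0.5126, C=(l²−L²−A²−y'²−z²)/(2L)=-0.3311
  √(A²+B²)=0.5215;  θ1 = -1.3860+2.2588 ≈ 0.8728
φ2=120.0° → target in arm frame (-0.1262, 0.0449)
  e−x'=0.2462;  (l²−L²−(e−x')²−y'²−z²)/2L = -0.4314
  γ=atan2(-0.5126,0.2462)=-1.1230;  ψ=arccos(-0.7587)=2.4320;  θ2=γ+ψ≈1.3091
arm 3 (φ=240.0°): x'=0.1020, y'=0.0869
  A=0.0180, B=-0.5126, C=(l²−L²−A²−y'²−z²)/(2L)=-0.2792
  θ3 = atan2(B,A) + arccos(C/0.5129) = 0.6107

θ₁ = 0.8728, θ₂ = 1.3091, θ₃ = 0.6107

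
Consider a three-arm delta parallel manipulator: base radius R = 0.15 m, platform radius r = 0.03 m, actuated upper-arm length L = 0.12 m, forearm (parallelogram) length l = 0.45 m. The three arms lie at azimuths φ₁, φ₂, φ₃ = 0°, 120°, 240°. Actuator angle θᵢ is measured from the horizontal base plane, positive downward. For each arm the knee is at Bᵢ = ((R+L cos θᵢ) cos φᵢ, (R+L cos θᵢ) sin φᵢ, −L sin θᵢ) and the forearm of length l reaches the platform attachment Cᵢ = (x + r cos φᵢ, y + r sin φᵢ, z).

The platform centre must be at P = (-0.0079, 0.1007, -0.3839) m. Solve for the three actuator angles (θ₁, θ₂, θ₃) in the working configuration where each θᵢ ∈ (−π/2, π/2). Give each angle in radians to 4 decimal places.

φ1=0.0° → target in arm frame (-0.0079, 0.1007)
  A=0.1279, B=-0.3839, C=(l²−L²−A²−y'²−z²)/(2L)=0.0593
  γ=atan2(-0.3839,0.1279)=-1.2492;  ψ=arccos(0.1464)=1.4238;  θ1=γ+ψ≈0.1746
rotate P by −φ2: (0.0912, -0.0435, -0.3839)
  A=0.0288, B=-0.3839, C=(l²−L²−A²−y'²−z²)/(2L)=0.1583
  θ2 = atan2(B,A) + arccos(C/0.3850) = -0.3488
arm 3 (φ=240.0°): x'=-0.0833, y'=-0.0572
  A cos θ + B sin θ = C:  0.2033·cos θ + -0.3839·sin θ = -0.0161
  √(A²+B²)=0.4344;  θ3 = -1.0839+1.6079 ≈ 0.5240

θ₁ = 0.1746, θ₂ = -0.3488, θ₃ = 0.5240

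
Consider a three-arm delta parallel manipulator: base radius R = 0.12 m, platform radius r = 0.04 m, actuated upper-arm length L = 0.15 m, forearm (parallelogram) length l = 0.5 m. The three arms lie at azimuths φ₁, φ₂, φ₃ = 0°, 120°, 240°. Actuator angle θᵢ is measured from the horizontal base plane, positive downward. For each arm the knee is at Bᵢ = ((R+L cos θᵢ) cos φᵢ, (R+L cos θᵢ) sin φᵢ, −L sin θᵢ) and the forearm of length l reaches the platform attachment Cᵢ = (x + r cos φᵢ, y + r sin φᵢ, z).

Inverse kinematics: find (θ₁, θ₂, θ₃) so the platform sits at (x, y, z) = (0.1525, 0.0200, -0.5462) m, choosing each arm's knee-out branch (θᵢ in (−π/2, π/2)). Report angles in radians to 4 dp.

rotate P by −φ1: (0.1525, 0.0200, -0.5462)
  e−x'=-0.0725;  (l²−L²−(e−x')²−y'²−z²)/2L = -0.2550
  γ=atan2(-0.5462,-0.0725)=-1.7028;  ψ=arccos(-0.4627)=2.0519;  θ1=γ+ψ≈0.3491
arm 2 (φ=120.0°): x'=-0.0589, y'=-0.1421
  A cos θ + B sin θ = C:  0.1389·cos θ + -0.5462·sin θ = -0.3677
  γ=atan2(-0.5462,0.1389)=-1.3217;  ψ=arccos(-0.6525)=2.2816;  θ2=γ+ψ≈0.9599
rotate P by −φ3: (-0.0936, 0.1221, -0.5462)
  e−x'=0.1736;  (l²−L²−(e−x')²−y'²−z²)/2L = -0.3862
  √(A²+B²)=0.5731;  θ3 = -1.2631+2.3102 ≈ 1.0471

θ₁ = 0.3491, θ₂ = 0.9599, θ₃ = 1.0471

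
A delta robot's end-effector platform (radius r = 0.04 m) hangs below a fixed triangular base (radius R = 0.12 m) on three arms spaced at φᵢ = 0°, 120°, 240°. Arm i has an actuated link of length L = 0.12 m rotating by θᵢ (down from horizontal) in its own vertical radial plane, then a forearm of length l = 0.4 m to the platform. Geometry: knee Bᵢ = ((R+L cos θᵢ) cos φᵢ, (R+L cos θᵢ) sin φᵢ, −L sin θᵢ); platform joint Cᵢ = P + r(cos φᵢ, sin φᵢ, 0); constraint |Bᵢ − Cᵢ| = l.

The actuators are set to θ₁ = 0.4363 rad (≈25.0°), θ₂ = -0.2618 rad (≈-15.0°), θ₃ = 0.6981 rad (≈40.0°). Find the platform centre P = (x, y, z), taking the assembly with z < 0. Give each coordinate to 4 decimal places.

(-0.0295, 0.1274, -0.3608)

arm 1 at φ=0.0°: e+L cos θ1 = 0.1888;  S1 = (0.1888, 0.0000, -0.0507)
S2 = (0.1959·cos120.0°, 0.1959·sin120.0°, 0.0311) = (-0.0980, 0.1697, 0.0311)
S3 = (0.1719·cos240.0°, 0.1719·sin240.0°, -0.0771) = (-0.0860, -0.1489, -0.0771)
eliminate P² terms by subtracting sphere 1 from 2 and 3
[-0.5734 0.3393 0.1635]·P = 0.0011;  [-0.5494 -0.2978 -0.0528]·P = -0.0027
det = 0.3572;  x = 0.0016+0.0861z,  y = 0.0061+-0.3364z
quadratic in z: (1.1206)z²+(0.0651)z+(-0.1224)=0, √Δ=0.7434 → z ∈ {-0.3608, 0.3027}; z = -0.3608 (taking z<0)
x = -0.0295, y = 0.1274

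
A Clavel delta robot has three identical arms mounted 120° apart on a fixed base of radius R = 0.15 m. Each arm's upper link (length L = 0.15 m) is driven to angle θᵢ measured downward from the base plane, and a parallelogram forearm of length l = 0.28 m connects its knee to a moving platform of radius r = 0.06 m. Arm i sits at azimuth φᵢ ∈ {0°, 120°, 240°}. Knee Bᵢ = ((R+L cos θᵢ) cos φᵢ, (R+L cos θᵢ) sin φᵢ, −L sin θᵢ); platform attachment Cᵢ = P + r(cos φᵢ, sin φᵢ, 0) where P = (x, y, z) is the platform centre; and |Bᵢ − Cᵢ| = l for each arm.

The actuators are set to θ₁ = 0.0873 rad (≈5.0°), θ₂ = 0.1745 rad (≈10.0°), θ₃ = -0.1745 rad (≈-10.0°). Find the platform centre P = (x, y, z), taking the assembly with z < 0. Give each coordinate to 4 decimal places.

(-0.0050, -0.0188, -0.1484)

arm 1 at φ=0.0°: (R−r)+L cos θ1 = 0.2394;  centre 1 = (0.2394, 0.0000, -0.0131)
arm 2 at φ=120.0°: (R−r)+L cos θ2 = 0.2377;  centre 2 = (-0.1189, 0.2059, -0.0260)
φ3=240.0°: virtual centre (-0.1189, -0.2059, 0.0260), radius l
|centre ₂|²−|centre ₁|² = -0.0003;  |centre ₃|²−|centre ₁|² = -0.0003
plane₁₂: -0.7166x+0.4117y+-0.0259z = -0.0003
Cramer: x(z) = 0.0004+0.0365z;  y(z) = 0.0000+0.1265z
sphere 1 gives Az²+Bz+C=0 with A=1.0173, B=0.0087, C=-0.0211;  B²−4AC=0.0860;  roots -0.1484, 0.1398;  negative root z = -0.1484
x = -0.0050, y = -0.0188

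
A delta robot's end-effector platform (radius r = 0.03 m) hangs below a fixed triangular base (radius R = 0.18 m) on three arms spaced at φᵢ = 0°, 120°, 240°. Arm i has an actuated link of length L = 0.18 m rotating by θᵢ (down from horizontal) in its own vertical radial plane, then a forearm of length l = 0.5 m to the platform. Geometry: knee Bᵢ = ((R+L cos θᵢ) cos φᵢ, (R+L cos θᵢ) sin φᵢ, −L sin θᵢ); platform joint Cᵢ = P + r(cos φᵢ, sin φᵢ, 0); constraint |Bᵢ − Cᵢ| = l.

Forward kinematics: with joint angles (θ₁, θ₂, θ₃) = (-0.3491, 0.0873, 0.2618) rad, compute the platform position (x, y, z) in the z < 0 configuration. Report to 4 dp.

centre 1 = (0.3191·cos0.0°, 0.3191·sin0.0°, 0.0616) = (0.3191, 0.0000, 0.0616)
centre 2 = (0.3293·cos120.0°, 0.3293·sin120.0°, -0.0157) = (-0.1647, 0.2852, -0.0157)
centre 3 = (0.3239·cos240.0°, 0.3239·sin240.0°, -0.0466) = (-0.1619, -0.2805, -0.0466)
subtract pairs → two planes through P
plane₁₂: -0.9676x+0.5704y+-0.1545z = 0.0031
Cramer: x(z) = -0.0023-0.1924z;  y(z) = 0.0014-0.0555z
quadratic in z: (1.0401)z²+(0.0004)z+(-0.1429)=0, √Δ=0.7710 → z ∈ {-0.3708, 0.3704}; z = -0.3708 (taking z<0)
x = 0.0691, y = 0.0220

(0.0691, 0.0220, -0.3708)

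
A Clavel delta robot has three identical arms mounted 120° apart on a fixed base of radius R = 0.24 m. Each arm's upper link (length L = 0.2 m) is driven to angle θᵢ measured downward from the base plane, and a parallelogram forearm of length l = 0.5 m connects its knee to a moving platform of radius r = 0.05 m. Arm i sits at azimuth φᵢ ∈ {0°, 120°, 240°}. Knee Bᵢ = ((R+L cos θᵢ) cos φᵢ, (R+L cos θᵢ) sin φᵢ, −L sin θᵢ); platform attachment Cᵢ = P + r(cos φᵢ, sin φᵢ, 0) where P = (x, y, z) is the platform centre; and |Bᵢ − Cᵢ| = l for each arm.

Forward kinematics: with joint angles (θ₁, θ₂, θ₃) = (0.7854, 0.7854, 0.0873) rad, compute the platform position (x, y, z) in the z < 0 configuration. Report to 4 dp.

arm 1 at φ=0.0°: ρ1 = 0.3314;  S1 = (0.3314, 0.0000, -0.1414)
arm 2 at φ=120.0°: ρ2 = 0.3314;  S2 = (-0.1657, 0.2870, -0.1414)
φ3=240.0°: virtual centre (-0.1946, -0.3371, -0.0174), radius l
eliminate P² terms by subtracting sphere 1 from 2 and 3
linear system: -0.9943x+0.5740y = 0.0000−0.0000z; -1.0521x+-0.6742y = 0.0220−0.2480z
det = 1.2742;  x = -0.0099+0.1117z,  y = -0.0171+0.1935z
quadratic in z: (1.0499)z²+(0.2000)z+(-0.1132)=0, √Δ=0.7179 → z ∈ {-0.4371, 0.2467}; z = -0.4371 (taking z<0)
x = -0.0587, y = -0.1017

(-0.0587, -0.1017, -0.4371)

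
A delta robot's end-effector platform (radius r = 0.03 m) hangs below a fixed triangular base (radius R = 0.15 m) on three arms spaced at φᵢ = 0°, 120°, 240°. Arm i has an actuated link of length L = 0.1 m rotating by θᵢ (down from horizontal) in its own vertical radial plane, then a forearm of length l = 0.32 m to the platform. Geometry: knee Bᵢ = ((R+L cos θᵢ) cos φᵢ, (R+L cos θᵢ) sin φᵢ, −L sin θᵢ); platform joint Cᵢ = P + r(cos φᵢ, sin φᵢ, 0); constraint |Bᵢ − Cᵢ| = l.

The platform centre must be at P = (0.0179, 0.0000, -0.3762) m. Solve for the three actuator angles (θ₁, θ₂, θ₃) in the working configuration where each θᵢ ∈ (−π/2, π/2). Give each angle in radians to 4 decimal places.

θ₁ = 1.1343, θ₂ = 1.3089, θ₃ = 1.3089

rotate P by −φ1: (0.0179, 0.0000, -0.3762)
  A cos θ + B sin θ = C:  0.1021·cos θ + -0.3762·sin θ = -0.2978
  θ1 = atan2(B,A) + arccos(C/0.3898) = 1.1343
arm 2 (φ=120.0°): x'=-0.0089, y'=-0.0155
  A cos θ + B sin θ = C:  0.1289·cos θ + -0.3762·sin θ = -0.3300
  √(A²+B²)=0.3977;  θ2 = -1.2406+2.5494 ≈ 1.3089
φ3=240.0° → target in arm frame (-0.0090, 0.0155)
  e−x'=0.1290;  (l²−L²−(e−x')²−y'²−z²)/2L = -0.3300
  θ3 = atan2(B,A) + arccos(C/0.3977) = 1.3089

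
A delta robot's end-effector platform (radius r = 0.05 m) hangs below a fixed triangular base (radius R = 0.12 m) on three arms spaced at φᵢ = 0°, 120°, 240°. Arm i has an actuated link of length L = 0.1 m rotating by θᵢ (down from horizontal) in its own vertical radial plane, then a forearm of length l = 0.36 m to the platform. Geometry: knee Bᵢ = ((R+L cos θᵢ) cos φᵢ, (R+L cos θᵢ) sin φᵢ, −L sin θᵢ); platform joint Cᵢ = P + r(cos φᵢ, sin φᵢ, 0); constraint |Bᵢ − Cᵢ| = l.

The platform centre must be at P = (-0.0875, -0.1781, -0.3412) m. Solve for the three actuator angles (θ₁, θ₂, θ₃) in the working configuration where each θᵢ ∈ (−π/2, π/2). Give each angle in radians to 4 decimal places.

arm 1 (φ=0.0°): x'=-0.0875, y'=-0.1781
  A cos θ + B sin θ = C:  0.1575·cos θ + -0.3412·sin θ = -0.2667
  γ=atan2(-0.3412,0.1575)=-1.1383;  ψ=arccos(-0.7097)=2.3599;  θ1=γ+ψ≈1.2216
rotate P by −φ2: (-0.1105, 0.1648, -0.3412)
  A cos θ + B sin θ = C:  0.1805·cos θ + -0.3412·sin θ = -0.2828
  θ2 = atan2(B,A) + arccos(C/0.3860) = 1.3088
arm 3 (φ=240.0°): x'=0.1980, y'=0.0133
  A=-0.1280, B=-0.3412, C=(l²−L²−A²−y'²−z²)/(2L)=-0.0669
  γ=atan2(-0.3412,-0.1280)=-1.9297;  ψ=arccos(-0.1835)=1.7554;  θ3=γ+ψ≈-0.1743

θ₁ = 1.2216, θ₂ = 1.3088, θ₃ = -0.1743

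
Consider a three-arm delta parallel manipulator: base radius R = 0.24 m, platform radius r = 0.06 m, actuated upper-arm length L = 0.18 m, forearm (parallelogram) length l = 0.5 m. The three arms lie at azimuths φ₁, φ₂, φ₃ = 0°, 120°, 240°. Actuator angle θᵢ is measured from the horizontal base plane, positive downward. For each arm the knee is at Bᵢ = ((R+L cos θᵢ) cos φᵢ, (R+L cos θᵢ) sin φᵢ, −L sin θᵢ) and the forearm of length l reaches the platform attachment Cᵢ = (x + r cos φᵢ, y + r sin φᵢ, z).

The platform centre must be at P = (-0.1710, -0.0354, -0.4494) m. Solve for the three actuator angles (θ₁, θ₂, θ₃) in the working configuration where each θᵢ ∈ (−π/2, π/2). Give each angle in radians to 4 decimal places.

φ1=0.0° → target in arm frame (-0.1710, -0.0354)
  A=0.3510, B=-0.4494, C=(l²−L²−A²−y'²−z²)/(2L)=-0.3023
  θ1 = atan2(B,A) + arccos(C/0.5702) = 1.2218
rotate P by −φ2: (0.0548, 0.1658, -0.4494)
  A=0.1252, B=-0.4494, C=(l²−L²−A²−y'²−z²)/(2L)=-0.0764
  γ=atan2(-0.4494,0.1252)=-1.2992;  ψ=arccos(-0.1638)=1.7354;  θ2=γ+ψ≈0.4362
φ3=240.0° → target in arm frame (0.1162, -0.1304)
  A=0.0638, B=-0.4494, C=(l²−L²−A²−y'²−z²)/(2L)=-0.0151
  γ=atan2(-0.4494,0.0638)=-1.4297;  ψ=arccos(-0.0333)=1.6041;  θ3=γ+ψ≈0.1744

θ₁ = 1.2218, θ₂ = 0.4362, θ₃ = 0.1744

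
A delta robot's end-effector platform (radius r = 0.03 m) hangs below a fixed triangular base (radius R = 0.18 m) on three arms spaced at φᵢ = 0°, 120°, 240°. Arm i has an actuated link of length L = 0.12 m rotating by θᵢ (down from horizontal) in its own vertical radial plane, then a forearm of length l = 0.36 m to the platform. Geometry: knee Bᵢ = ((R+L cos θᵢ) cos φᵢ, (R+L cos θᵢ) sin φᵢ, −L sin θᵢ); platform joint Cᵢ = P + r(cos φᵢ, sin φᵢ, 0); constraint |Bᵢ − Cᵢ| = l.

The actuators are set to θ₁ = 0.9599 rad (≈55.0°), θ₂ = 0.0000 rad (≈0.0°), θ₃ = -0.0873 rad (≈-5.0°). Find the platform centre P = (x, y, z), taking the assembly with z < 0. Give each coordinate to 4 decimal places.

arm 1 at φ=0.0°: (R−r)+L cos θ1 = 0.2188;  O1 = (0.2188, 0.0000, -0.0983)
φ2=120.0°: virtual centre (-0.1350, 0.2338, 0.0000), radius l
O3 = (0.2695·cos240.0°, 0.2695·sin240.0°, 0.0105) = (-0.1348, -0.2334, 0.0105)
subtract pairs → two planes through P
[-0.7077 0.4677 0.1966]·P = 0.0154;  [-0.7072 -0.4669 0.2175]·P = 0.0152
Cramer: x(z) = -0.0216+0.2927z;  y(z) = 0.0001+0.0225z
sphere 1 gives Az²+Bz+C=0 with A=1.0862, B=0.0559, C=-0.0621;  B²−4AC=0.2731;  roots -0.2663, 0.2148;  negative root z = -0.2663
x = -0.0995, y = -0.0059

(-0.0995, -0.0059, -0.2663)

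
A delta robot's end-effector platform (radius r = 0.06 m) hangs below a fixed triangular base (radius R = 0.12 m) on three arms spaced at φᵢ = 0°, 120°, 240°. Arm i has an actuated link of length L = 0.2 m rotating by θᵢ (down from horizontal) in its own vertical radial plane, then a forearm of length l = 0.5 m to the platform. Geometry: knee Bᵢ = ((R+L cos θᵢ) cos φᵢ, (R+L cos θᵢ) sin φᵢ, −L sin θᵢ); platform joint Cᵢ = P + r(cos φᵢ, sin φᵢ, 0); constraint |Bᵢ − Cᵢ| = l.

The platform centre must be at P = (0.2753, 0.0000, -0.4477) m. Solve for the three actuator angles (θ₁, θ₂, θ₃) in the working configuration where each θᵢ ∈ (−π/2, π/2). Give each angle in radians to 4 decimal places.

arm 1 (φ=0.0°): x'=0.2753, y'=0.0000
  e−x'=-0.2153;  (l²−L²−(e−x')²−y'²−z²)/2L = -0.0920
  θ1 = atan2(B,A) + arccos(C/0.4968) = -0.2620
rotate P by −φ2: (-0.1376, -0.2384, -0.4477)
  e−x'=0.1976;  (l²−L²−(e−x')²−y'²−z²)/2L = -0.2159
  √(A²+B²)=0.4894;  θ2 = -1.1551+2.0276 ≈ 0.8725
φ3=240.0° → target in arm frame (-0.1377, 0.2384)
  A cos θ + B sin θ = C:  0.1977·cos θ + -0.4477·sin θ = -0.2159
  θ3 = atan2(B,A) + arccos(C/0.4894) = 0.8725

θ₁ = -0.2620, θ₂ = 0.8725, θ₃ = 0.8725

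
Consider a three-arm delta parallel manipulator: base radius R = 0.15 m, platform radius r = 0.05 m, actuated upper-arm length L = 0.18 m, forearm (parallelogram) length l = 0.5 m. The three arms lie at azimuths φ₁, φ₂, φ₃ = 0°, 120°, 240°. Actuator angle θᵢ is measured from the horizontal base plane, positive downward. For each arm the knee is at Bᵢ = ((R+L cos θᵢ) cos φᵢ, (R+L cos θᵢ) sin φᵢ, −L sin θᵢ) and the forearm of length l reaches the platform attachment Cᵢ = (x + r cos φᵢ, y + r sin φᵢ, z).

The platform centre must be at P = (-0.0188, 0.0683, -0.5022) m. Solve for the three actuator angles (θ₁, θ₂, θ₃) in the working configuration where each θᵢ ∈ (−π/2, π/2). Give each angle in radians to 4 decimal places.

θ₁ = 0.5237, θ₂ = 0.2621, θ₃ = 0.6111

φ1=0.0° → target in arm frame (-0.0188, 0.0683)
  A=0.1188, B=-0.5022, C=(l²−L²−A²−y'²−z²)/(2L)=-0.1483
  γ=atan2(-0.5022,0.1188)=-1.3385;  ψ=arccos(-0.2873)=1.8622;  θ1=γ+ψ≈0.5237
rotate P by −φ2: (0.0685, -0.0179, -0.5022)
  A cos θ + B sin θ = C:  0.0315·cos θ + -0.5022·sin θ = -0.0998
  √(A²+B²)=0.5032;  θ2 = -1.5083+1.7704 ≈ 0.2621
rotate P by −φ3: (-0.0497, -0.0504, -0.5022)
  e−x'=0.1497;  (l²−L²−(e−x')²−y'²−z²)/2L = -0.1655
  √(A²+B²)=0.5241;  θ3 = -1.2810+1.8921 ≈ 0.6111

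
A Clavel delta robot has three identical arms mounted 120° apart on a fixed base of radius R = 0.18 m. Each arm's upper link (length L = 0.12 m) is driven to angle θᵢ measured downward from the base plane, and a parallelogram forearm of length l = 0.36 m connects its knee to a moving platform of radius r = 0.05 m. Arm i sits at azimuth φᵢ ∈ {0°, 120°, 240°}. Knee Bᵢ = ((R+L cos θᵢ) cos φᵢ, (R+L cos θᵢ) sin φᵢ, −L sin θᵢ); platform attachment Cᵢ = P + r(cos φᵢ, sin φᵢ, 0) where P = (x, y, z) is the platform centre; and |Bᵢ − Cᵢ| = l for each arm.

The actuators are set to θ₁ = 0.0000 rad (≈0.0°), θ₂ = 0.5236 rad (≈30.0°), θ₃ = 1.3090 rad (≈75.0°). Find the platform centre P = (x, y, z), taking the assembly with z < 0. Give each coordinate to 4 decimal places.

centre 1 = (0.2500·cos0.0°, 0.2500·sin0.0°, 0.0000) = (0.2500, 0.0000, 0.0000)
centre 2 = (0.2339·cos120.0°, 0.2339·sin120.0°, -0.0600) = (-0.1170, 0.2026, -0.0600)
φ3=240.0°: virtual centre (-0.0805, -0.1395, -0.1159), radius l
subtract pairs → two planes through P
linear system: -0.7339x+0.4052y = -0.0042−-0.1200z; -0.6611x+-0.2790y = -0.0231−-0.2318z
Cramer: x(z) = 0.0223-0.2696z;  y(z) = 0.0301-0.1922z
sphere 1 gives Az²+Bz+C=0 with A=1.1096, B=0.1112, C=-0.0768;  B²−4AC=0.3534;  roots -0.3180, 0.2178;  negative root z = -0.3180
x = 0.1080, y = 0.0912

(0.1080, 0.0912, -0.3180)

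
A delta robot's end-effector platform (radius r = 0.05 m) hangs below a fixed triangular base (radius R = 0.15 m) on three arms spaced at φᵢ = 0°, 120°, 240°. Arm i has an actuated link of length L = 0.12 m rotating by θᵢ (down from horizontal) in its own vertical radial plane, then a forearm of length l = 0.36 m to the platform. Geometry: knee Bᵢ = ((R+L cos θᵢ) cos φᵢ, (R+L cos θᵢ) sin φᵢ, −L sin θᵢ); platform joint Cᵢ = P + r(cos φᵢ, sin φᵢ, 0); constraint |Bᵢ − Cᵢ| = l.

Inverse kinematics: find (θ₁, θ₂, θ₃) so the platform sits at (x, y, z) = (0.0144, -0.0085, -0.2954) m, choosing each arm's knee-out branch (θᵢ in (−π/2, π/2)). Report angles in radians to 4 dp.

φ1=0.0° → target in arm frame (0.0144, -0.0085)
  e−x'=0.0856;  (l²−L²−(e−x')²−y'²−z²)/2L = 0.0856
  θ1 = atan2(B,A) + arccos(C/0.3076) = 0.0001
rotate P by −φ2: (-0.0146, -0.0082, -0.2954)
  A cos θ + B sin θ = C:  0.1146·cos θ + -0.2954·sin θ = 0.0614
  γ=atan2(-0.2954,0.1146)=-1.2008;  ψ=arccos(0.1939)=1.3756;  θ2=γ+ψ≈0.1748
φ3=240.0° → target in arm frame (0.0002, 0.0167)
  A cos θ + B sin θ = C:  0.0998·cos θ + -0.2954·sin θ = 0.0737
  √(A²+B²)=0.3118;  θ3 = -1.2449+1.3321 ≈ 0.0873

θ₁ = 0.0001, θ₂ = 0.1748, θ₃ = 0.0873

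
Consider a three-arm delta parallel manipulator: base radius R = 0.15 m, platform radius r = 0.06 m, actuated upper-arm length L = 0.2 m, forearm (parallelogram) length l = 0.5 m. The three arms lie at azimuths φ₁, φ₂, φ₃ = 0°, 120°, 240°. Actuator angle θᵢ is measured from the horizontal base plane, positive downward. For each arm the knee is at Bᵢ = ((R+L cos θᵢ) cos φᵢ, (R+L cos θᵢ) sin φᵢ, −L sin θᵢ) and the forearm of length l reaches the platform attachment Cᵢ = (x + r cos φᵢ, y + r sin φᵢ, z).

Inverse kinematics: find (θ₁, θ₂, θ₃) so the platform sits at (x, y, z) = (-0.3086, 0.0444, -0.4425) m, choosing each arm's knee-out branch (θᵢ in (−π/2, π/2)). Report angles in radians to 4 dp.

θ₁ = 1.3965, θ₂ = 0.0875, θ₃ = 0.3491

arm 1 (φ=0.0°): x'=-0.3086, y'=0.0444
  A cos θ + B sin θ = C:  0.3986·cos θ + -0.4425·sin θ = -0.3666
  θ1 = atan2(B,A) + arccos(C/0.5956) = 1.3965
φ2=120.0° → target in arm frame (0.1928, 0.2451)
  A cos θ + B sin θ = C:  -0.1028·cos θ + -0.4425·sin θ = -0.1410
  θ2 = atan2(B,A) + arccos(C/0.4543) = 0.0875
φ3=240.0° → target in arm frame (0.1158, -0.2895)
  e−x'=-0.0258;  (l²−L²−(e−x')²−y'²−z²)/2L = -0.1756
  θ3 = atan2(B,A) + arccos(C/0.4433) = 0.3491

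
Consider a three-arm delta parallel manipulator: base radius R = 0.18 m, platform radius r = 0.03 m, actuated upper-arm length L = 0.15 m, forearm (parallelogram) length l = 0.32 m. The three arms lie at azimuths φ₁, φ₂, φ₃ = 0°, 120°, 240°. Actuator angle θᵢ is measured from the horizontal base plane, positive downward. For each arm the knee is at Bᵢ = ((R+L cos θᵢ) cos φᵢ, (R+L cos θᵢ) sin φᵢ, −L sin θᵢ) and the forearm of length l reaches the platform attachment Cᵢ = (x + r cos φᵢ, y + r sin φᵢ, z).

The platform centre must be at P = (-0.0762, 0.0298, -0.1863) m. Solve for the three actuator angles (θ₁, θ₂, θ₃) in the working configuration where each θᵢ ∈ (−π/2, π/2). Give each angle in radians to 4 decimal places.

θ₁ = 0.9600, θ₂ = -0.1751, θ₃ = 0.3494

rotate P by −φ1: (-0.0762, 0.0298, -0.1863)
  A cos θ + B sin θ = C:  0.2262·cos θ + -0.1863·sin θ = -0.0229
  θ1 = atan2(B,A) + arccos(C/0.2930) = 0.9600
rotate P by −φ2: (0.0639, 0.0511, -0.1863)
  e−x'=0.0861;  (l²−L²−(e−x')²−y'²−z²)/2L = 0.1172
  γ=atan2(-0.1863,0.0861)=-1.1379;  ψ=arccos(0.5712)=0.9628;  θ2=γ+ψ≈-0.1751
φ3=240.0° → target in arm frame (0.0123, -0.0809)
  A cos θ + B sin θ = C:  0.1377·cos θ + -0.1863·sin θ = 0.0656
  γ=atan2(-0.1863,0.1377)=-0.9343;  ψ=arccos(0.2832)=1.2836;  θ3=γ+ψ≈0.3494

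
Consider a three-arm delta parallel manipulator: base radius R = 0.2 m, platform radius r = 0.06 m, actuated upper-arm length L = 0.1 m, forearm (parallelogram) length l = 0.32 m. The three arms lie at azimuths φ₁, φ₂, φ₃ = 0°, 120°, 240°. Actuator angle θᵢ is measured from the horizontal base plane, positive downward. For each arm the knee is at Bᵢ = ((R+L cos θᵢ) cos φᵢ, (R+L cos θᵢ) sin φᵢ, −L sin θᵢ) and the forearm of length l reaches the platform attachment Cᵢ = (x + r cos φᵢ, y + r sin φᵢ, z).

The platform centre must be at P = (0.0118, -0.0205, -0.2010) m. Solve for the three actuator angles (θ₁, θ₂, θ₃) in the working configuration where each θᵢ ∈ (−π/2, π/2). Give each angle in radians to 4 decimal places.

rotate P by −φ1: (0.0118, -0.0205, -0.2010)
  A cos θ + B sin θ = C:  0.1282·cos θ + -0.2010·sin θ = 0.1757
  γ=atan2(-0.2010,0.1282)=-1.0030;  ψ=arccos(0.7371)=0.7421;  θ1=γ+ψ≈-0.2610
arm 2 (φ=120.0°): x'=-0.0237, y'=0.0000
  A=0.1637, B=-0.2010, C=(l²−L²−A²−y'²−z²)/(2L)=0.1261
  θ2 = atan2(B,A) + arccos(C/0.2592) = 0.1753
arm 3 (φ=240.0°): x'=0.0119, y'=0.0205
  e−x'=0.1281;  (l²−L²−(e−x')²−y'²−z²)/2L = 0.1758
  θ3 = atan2(B,A) + arccos(C/0.2384) = -0.2617

θ₁ = -0.2610, θ₂ = 0.1753, θ₃ = -0.2617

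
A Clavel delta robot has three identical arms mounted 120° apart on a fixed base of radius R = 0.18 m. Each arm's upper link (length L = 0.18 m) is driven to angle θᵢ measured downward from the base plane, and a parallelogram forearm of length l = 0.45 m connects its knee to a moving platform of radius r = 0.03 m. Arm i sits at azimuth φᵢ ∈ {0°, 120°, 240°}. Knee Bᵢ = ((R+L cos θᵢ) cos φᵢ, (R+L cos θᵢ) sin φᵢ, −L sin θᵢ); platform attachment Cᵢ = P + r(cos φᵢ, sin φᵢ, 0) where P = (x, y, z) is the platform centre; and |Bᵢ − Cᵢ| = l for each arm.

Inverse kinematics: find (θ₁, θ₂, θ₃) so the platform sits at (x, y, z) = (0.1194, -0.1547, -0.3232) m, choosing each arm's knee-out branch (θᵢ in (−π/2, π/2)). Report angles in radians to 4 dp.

φ1=0.0° → target in arm frame (0.1194, -0.1547)
  A=0.0306, B=-0.3232, C=(l²−L²−A²−y'²−z²)/(2L)=0.1133
  γ=atan2(-0.3232,0.0306)=-1.4764;  ψ=arccos(0.3489)=1.2144;  θ1=γ+ψ≈-0.2620
rotate P by −φ2: (-0.1937, -0.0261, -0.3232)
  A cos θ + B sin θ = C:  0.3437·cos θ + -0.3232·sin θ = -0.1476
  √(A²+B²)=0.4718;  θ2 = -0.7547+1.8891 ≈ 1.1344
arm 3 (φ=240.0°): x'=0.0743, y'=0.1808
  A cos θ + B sin θ = C:  0.0757·cos θ + -0.3232·sin θ = 0.0757
  θ3 = atan2(B,A) + arccos(C/0.3320) = 0.0002

θ₁ = -0.2620, θ₂ = 1.1344, θ₃ = 0.0002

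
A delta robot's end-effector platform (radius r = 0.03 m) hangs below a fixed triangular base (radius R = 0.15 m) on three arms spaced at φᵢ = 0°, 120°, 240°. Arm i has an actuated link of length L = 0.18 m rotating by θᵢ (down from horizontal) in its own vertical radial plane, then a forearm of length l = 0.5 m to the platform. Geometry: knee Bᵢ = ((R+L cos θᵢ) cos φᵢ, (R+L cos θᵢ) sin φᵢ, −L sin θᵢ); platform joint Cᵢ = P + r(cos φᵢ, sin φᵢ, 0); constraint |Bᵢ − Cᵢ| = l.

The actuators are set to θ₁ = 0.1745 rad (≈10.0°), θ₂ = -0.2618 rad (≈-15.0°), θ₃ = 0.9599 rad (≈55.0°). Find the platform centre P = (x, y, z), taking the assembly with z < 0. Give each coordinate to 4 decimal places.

(0.0439, 0.2011, -0.4125)

arm 1 at φ=0.0°: (R−r)+L cos θ1 = 0.2973;  centre 1 = (0.2973, 0.0000, -0.0313)
arm 2 at φ=120.0°: (R−r)+L cos θ2 = 0.2939;  centre 2 = (-0.1469, 0.2545, 0.0466)
centre 3 = (0.2232·cos240.0°, 0.2232·sin240.0°, -0.1474) = (-0.1116, -0.1933, -0.1474)
|centre ₂|²−|centre ₁|² = -0.0008;  |centre ₃|²−|centre ₁|² = -0.0178
linear system: -0.8884x+0.5090y = -0.0008−0.1557z; -0.8178x+-0.3867y = -0.0178−-0.2324z
Cramer: x(z) = 0.0123-0.0765z;  y(z) = 0.0199-0.4393z
into |P−centre ₁|² = l²: 1.1988z² + 0.0886z + -0.1674 = 0;  Δ = 0.8107;  z = -0.4125 or 0.3386 → z<0 root = -0.4125
x = 0.0439, y = 0.2011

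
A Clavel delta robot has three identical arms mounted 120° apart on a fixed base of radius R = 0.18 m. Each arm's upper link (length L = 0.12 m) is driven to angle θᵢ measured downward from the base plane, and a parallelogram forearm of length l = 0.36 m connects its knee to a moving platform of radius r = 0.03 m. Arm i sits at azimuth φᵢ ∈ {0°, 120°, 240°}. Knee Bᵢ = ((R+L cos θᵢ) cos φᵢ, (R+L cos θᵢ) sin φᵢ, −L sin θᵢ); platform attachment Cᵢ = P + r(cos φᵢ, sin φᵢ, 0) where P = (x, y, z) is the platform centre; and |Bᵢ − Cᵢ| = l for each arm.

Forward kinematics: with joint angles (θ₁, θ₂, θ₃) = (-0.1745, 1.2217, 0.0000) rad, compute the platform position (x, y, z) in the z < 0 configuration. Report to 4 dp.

(0.0778, -0.1118, -0.2635)

S1 = (0.2682·cos0.0°, 0.2682·sin0.0°, 0.0208) = (0.2682, 0.0000, 0.0208)
arm 2 at φ=120.0°: e+L cos θ2 = 0.1910;  S2 = (-0.0955, 0.1655, -0.1128)
arm 3 at φ=240.0°: e+L cos θ3 = 0.2700;  S3 = (-0.1350, -0.2338, 0.0000)
subtract pairs → two planes through P
linear system: -0.7274x+0.3309y = -0.0231−-0.2672z; -0.8064x+-0.4677y = 0.0005−-0.0417z
Cramer: x(z) = 0.0175-0.2286z;  y(z) = -0.0314+0.3050z
sphere 1 gives Az²+Bz+C=0 with A=1.1453, B=0.0538, C=-0.0654;  B²−4AC=0.3023;  roots -0.2635, 0.2166;  negative root z = -0.2635
x = 0.0778, y = -0.1118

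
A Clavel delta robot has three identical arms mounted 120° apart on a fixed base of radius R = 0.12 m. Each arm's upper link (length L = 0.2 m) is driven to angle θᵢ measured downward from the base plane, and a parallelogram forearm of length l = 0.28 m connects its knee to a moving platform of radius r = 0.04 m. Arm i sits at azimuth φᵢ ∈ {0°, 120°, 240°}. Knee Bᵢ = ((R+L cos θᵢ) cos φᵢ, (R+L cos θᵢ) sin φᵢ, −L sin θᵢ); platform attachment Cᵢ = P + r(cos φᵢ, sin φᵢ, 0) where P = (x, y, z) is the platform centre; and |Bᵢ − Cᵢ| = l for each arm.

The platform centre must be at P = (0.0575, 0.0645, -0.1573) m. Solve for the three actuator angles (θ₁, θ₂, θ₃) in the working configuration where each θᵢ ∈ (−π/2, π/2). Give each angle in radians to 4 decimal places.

φ1=0.0° → target in arm frame (0.0575, 0.0645)
  A=0.0225, B=-0.1573, C=(l²−L²−A²−y'²−z²)/(2L)=0.0225
  θ1 = atan2(B,A) + arccos(C/0.1589) = 0.0002
φ2=120.0° → target in arm frame (0.0271, -0.0820)
  e−x'=0.0529;  (l²−L²−(e−x')²−y'²−z²)/2L = 0.0103
  θ2 = atan2(B,A) + arccos(C/0.1660) = 0.2621
φ3=240.0° → target in arm frame (-0.0846, 0.0175)
  A=0.1646, B=-0.1573, C=(l²−L²−A²−y'²−z²)/(2L)=-0.0344
  γ=atan2(-0.1573,0.1646)=-0.7627;  ψ=arccos(-0.1509)=1.7223;  θ3=γ+ψ≈0.9596

θ₁ = 0.0002, θ₂ = 0.2621, θ₃ = 0.9596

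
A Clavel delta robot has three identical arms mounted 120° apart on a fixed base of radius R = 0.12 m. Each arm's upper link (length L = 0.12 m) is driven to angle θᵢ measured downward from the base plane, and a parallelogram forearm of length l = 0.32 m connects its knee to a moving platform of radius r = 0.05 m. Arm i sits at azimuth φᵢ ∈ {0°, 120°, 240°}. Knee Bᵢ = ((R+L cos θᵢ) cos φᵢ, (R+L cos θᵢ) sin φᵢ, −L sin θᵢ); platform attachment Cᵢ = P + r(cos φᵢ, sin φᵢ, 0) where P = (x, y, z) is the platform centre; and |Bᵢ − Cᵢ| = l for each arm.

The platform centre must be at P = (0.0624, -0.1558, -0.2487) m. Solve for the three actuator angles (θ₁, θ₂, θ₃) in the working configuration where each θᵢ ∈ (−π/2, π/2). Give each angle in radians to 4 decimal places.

θ₁ = 0.0001, θ₂ = 1.1349, θ₃ = -0.2613

φ1=0.0° → target in arm frame (0.0624, -0.1558)
  e−x'=0.0076;  (l²−L²−(e−x')²−y'²−z²)/2L = 0.0076
  √(A²+B²)=0.2488;  θ1 = -1.5402+1.5404 ≈ 0.0001
rotate P by −φ2: (-0.1661, 0.0239, -0.2487)
  e−x'=0.2361;  (l²−L²−(e−x')²−y'²−z²)/2L = -0.1257
  √(A²+B²)=0.3429;  θ2 = -0.8113+1.9462 ≈ 1.1349
φ3=240.0° → target in arm frame (0.1037, 0.1319)
  A cos θ + B sin θ = C:  -0.0337·cos θ + -0.2487·sin θ = 0.0317
  √(A²+B²)=0.2510;  θ3 = -1.7056+1.4442 ≈ -0.2613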